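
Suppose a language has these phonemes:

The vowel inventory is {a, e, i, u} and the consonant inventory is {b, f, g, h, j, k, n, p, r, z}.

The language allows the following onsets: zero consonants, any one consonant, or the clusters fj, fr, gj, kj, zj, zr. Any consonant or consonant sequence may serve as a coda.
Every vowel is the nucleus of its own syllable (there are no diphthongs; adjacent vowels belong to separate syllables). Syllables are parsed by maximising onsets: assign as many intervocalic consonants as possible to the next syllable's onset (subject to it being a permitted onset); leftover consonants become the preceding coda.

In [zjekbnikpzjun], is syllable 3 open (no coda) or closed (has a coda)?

closed

The vowels are e, i, u — 3 nuclei, so 3 syllables.
/e…i/ gap (V1→V2): /kbn/; trying suffixes from longest down, /n/ is the first permitted one, so coda /kb/ | onset /n/.
/i…u/ gap (V2→V3): /kpzj/; trying suffixes from longest down, /zj/ is the first permitted one, so coda /kp/ | onset /zj/.
So the parse is zjekb.nikp.zjun.
Syllable 3 is /zjun/ with coda /n/, so it is closed.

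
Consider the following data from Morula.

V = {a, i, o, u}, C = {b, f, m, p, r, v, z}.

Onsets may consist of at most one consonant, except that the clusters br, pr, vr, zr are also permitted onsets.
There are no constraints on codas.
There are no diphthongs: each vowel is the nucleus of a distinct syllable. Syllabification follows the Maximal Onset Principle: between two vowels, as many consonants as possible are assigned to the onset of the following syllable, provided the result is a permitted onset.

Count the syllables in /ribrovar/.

The vowels are i, o, a — 3 nuclei, so 3 syllables.

3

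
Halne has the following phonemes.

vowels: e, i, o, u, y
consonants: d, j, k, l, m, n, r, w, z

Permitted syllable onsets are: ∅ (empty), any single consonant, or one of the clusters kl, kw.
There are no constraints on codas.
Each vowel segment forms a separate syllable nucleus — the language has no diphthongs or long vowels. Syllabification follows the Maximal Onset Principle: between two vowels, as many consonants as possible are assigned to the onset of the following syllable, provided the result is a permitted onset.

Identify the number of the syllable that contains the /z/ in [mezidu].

2

Vowels present: e, i, u; each is a nucleus, giving 3 syllables.
V1 /e/ – V2 /i/: just /z/ — single C goes to the following onset.
V2 /i/ – V3 /u/: /d/ → onset of the next syllable (single consonants are always licit onsets).
Syllabification: me.zi.du.
The /z/ is in the onset of syllable 2 (/zi/).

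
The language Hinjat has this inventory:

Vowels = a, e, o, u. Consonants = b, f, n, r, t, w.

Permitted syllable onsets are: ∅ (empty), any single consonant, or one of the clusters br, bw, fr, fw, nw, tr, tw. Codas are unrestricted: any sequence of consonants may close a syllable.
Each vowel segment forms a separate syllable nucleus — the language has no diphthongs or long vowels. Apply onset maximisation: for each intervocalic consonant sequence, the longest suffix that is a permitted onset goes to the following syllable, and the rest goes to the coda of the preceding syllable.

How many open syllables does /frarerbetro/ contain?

3

The vowels are a, e, e, o — 4 nuclei, so 4 syllables.
Between /a/ (V1) and /e/ (V2): /r/ is a single consonant, so it becomes the next onset.
Between /e/ (V2) and /e/ (V3): /rb/ — longest licit onset from the right is /b/, leaving /r/ as coda.
Between /e/ (V3) and /o/ (V4): /tr/ — entire cluster is a permitted onset → onset /tr/, coda ∅.
Result: fra.rer.be.tro.
Classifying each syllable: /fra/ (open), /rer/ (closed), /be/ (open), /tro/ (open).
Open syllables: 3.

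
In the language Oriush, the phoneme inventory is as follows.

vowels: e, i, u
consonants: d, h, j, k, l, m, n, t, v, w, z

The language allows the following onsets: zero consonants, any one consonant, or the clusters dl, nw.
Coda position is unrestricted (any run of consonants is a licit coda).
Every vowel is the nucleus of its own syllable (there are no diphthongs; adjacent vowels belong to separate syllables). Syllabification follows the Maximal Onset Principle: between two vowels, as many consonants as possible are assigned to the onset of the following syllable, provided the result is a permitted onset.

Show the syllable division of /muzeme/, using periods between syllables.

mu.ze.me

Vowels present: u, e, e; each is a nucleus, giving 3 syllables.
V1 /u/ – V2 /e/: /z/ is a single consonant, so it becomes the next onset.
V2 /e/ – V3 /e/: /m/ is a single consonant, so it becomes the next onset.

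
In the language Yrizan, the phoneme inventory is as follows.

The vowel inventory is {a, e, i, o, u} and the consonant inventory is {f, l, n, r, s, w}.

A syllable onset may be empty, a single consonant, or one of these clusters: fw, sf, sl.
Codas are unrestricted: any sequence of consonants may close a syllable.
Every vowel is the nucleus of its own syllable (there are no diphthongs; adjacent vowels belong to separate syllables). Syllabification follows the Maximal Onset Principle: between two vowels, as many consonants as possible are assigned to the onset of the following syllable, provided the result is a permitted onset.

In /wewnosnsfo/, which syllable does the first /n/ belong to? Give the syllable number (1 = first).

Vowels present: e, o, o; each is a nucleus, giving 3 syllables.
/e…o/ gap (V1→V2): /wn/ — longest licit onset from the right is /n/, leaving /w/ as coda.
/o…o/ gap (V2→V3): cluster /snsf/ — the longest permitted-onset suffix is /sf/; onset = /sf/, preceding coda = /sn/.
Result: wew.nosn.sfo.
The first /n/ is in the onset of syllable 2 (/nosn/).

2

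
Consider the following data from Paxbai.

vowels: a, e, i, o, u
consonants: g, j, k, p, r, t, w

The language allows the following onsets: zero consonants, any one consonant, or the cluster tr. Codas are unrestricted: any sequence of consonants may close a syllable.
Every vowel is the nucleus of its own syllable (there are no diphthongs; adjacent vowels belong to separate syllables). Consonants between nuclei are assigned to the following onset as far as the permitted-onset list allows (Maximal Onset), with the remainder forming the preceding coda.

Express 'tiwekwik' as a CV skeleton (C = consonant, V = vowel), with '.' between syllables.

CV.CVC.CVC

Nuclei (vowels): i, e, i → 3 syllables.
/i…e/ gap (V1→V2): /w/ → onset of the next syllable (single consonants are always licit onsets).
/e…i/ gap (V2→V3): /kw/; trying suffixes from longest down, /w/ is the first permitted one, so coda /k/ | onset /w/.
Result: ti.wek.wik.
Mapping each syllable to C/V: /ti/ → CV, /wek/ → CVC, /wik/ → CVC.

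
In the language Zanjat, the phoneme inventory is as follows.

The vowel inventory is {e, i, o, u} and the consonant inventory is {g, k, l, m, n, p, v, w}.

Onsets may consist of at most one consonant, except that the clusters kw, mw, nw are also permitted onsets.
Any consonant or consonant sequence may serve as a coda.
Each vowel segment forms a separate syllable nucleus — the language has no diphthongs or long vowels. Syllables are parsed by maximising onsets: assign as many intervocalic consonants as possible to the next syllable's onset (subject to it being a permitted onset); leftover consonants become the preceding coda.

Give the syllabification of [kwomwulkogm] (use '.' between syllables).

kwo.mwul.kogm

The vowels are o, u, o — 3 nuclei, so 3 syllables.
Between /o/ (V1) and /u/ (V2): cluster /mw/ — /mw/ is itself a permitted onset, so the whole cluster goes right; preceding coda = ∅.
Between /u/ (V2) and /o/ (V3): cluster /lk/ — the longest permitted-onset suffix is /k/; onset = /k/, preceding coda = /l/.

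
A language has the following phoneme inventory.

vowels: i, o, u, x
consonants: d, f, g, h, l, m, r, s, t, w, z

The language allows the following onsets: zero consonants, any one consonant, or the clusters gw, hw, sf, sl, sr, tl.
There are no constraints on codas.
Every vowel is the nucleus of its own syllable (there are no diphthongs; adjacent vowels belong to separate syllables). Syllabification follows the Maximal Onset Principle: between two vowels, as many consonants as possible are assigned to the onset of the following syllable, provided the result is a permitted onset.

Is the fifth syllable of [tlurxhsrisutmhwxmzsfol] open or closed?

The vowels are u, x, i, u, x, o — 6 nuclei, so 6 syllables.
V1 /u/ – V2 /x/: /r/ → onset of the next syllable (single consonants are always licit onsets).
V2 /x/ – V3 /i/: /hsr/ splits as /h/ + /sr/ (/sr/ is the longest suffix that is a licit onset).
V3 /i/ – V4 /u/: just /s/ — single C goes to the following onset.
V4 /u/ – V5 /x/: /tmhw/ splits as /tm/ + /hw/ (/hw/ is the longest suffix that is a licit onset).
V5 /x/ – V6 /o/: /mzsf/ splits as /mz/ + /sf/ (/sf/ is the longest suffix that is a licit onset).
Syllabification: tlu.rxh.sri.sutm.hwxmz.sfol.
Syllable 5 is /hwxmz/ with coda /mz/, so it is closed.

closed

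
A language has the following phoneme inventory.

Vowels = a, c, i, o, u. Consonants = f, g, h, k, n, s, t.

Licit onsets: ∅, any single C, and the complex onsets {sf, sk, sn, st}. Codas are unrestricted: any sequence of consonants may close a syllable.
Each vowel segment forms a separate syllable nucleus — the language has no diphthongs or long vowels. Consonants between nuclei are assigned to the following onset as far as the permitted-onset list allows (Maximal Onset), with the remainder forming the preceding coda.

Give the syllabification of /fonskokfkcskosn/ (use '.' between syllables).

The vowels are o, o, c, o — 4 nuclei, so 4 syllables.
V1 /o/ – V2 /o/: cluster /nsk/ — the longest permitted-onset suffix is /sk/; onset = /sk/, preceding coda = /n/.
V2 /o/ – V3 /c/: /kfk/ splits as /kf/ + /k/ (/k/ is the longest suffix that is a licit onset).
V3 /c/ – V4 /o/: /sk/ is a licit onset in full, so it all attaches to the next syllable.

fon.skokf.kc.skosn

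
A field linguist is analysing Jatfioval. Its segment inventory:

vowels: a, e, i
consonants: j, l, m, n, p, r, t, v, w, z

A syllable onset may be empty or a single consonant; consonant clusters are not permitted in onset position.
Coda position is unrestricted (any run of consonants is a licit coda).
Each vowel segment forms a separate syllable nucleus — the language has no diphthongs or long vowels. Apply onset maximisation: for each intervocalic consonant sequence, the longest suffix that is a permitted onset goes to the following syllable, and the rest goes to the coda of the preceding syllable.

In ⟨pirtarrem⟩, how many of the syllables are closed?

3

Vowels present: i, a, e; each is a nucleus, giving 3 syllables.
V1 /i/ – V2 /a/: /rt/ splits as /r/ + /t/ (/t/ is the longest suffix that is a licit onset).
V2 /a/ – V3 /e/: /rr/ — longest licit onset from the right is /r/, leaving /r/ as coda.
So the parse is pir.tar.rem.
Classifying each syllable: /pir/ (closed), /tar/ (closed), /rem/ (closed).
Closed syllables: 3.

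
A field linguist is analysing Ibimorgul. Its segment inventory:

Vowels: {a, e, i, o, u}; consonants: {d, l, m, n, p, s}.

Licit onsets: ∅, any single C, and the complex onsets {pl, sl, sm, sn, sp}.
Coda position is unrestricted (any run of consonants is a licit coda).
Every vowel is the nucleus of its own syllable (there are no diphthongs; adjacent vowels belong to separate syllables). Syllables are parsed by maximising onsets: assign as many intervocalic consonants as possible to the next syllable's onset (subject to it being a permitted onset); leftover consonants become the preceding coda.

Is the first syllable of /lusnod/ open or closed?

The vowels are u, o — 2 nuclei, so 2 syllables.
Between /u/ (V1) and /o/ (V2): cluster /sn/ — /sn/ is itself a permitted onset, so the whole cluster goes right; preceding coda = ∅.
Putting it together: lu.snod.
Syllable 1 is /lu/; it ends in its nucleus with no coda, so it is open.

open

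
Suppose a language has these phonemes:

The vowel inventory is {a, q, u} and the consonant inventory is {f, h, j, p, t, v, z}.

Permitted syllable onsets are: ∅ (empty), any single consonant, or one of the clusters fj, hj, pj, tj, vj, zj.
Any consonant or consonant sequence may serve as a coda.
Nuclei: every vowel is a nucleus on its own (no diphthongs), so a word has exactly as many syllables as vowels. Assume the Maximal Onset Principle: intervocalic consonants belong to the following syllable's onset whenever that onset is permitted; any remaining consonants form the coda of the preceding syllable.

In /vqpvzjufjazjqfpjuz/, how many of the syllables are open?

The vowels are q, u, a, q, u — 5 nuclei, so 5 syllables.
Between /q/ (V1) and /u/ (V2): cluster /pvzj/ — the longest permitted-onset suffix is /zj/; onset = /zj/, preceding coda = /pv/.
Between /u/ (V2) and /a/ (V3): /fj/ is a licit onset in full, so it all attaches to the next syllable.
Between /a/ (V3) and /q/ (V4): /zj/ — entire cluster is a permitted onset → onset /zj/, coda ∅.
Between /q/ (V4) and /u/ (V5): /fpj/; trying suffixes from longest down, /pj/ is the first permitted one, so coda /f/ | onset /pj/.
So the parse is vqpv.zju.fja.zjqf.pjuz.
Classifying each syllable: /vqpv/ (closed), /zju/ (open), /fja/ (open), /zjqf/ (closed), /pjuz/ (closed).
Open syllables: 2.

2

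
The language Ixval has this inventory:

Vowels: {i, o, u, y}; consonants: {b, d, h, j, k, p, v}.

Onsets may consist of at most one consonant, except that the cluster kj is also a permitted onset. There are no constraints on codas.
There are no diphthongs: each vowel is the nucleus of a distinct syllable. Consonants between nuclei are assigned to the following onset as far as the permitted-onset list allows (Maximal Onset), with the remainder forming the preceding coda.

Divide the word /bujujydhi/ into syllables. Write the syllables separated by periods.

Nuclei (vowels): u, u, y, i → 4 syllables.
σ1/σ2 boundary: /j/ → onset of the next syllable (single consonants are always licit onsets).
σ2/σ3 boundary: /j/ is a single consonant, so it becomes the next onset.
σ3/σ4 boundary: cluster /dh/ — the longest permitted-onset suffix is /h/; onset = /h/, preceding coda = /d/.

bu.ju.jyd.hi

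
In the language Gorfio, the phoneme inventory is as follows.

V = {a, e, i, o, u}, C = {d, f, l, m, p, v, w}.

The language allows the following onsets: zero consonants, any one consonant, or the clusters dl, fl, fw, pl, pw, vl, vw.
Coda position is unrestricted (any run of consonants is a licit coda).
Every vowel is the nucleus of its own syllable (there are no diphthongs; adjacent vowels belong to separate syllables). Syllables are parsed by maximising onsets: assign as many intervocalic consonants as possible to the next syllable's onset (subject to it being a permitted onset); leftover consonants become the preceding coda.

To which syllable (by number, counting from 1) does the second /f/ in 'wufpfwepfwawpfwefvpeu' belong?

Nuclei (vowels): u, e, a, e, e, u → 6 syllables.
V1 /u/ – V2 /e/: /fpfw/; trying suffixes from longest down, /fw/ is the first permitted one, so coda /fp/ | onset /fw/.
V2 /e/ – V3 /a/: cluster /pfw/ — the longest permitted-onset suffix is /fw/; onset = /fw/, preceding coda = /p/.
V3 /a/ – V4 /e/: /wpfw/ — longest licit onset from the right is /fw/, leaving /wp/ as coda.
V4 /e/ – V5 /e/: cluster /fvp/ — the longest permitted-onset suffix is /p/; onset = /p/, preceding coda = /fv/.
V5 /e/ – V6 /u/: no consonants, so the boundary falls immediately after /e/.
Result: wufp.fwep.fwawp.fwefv.pe.u.
The second /f/ is in the onset of syllable 2 (/fwep/).

2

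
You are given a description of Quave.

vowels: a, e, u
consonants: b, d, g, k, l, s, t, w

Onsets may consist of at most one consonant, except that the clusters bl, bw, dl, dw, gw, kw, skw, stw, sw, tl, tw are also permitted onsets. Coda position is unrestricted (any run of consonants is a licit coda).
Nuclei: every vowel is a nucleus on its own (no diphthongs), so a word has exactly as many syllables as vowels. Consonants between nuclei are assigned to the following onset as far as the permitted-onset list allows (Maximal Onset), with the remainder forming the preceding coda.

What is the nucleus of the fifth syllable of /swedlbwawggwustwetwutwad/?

u

Vowels present: e, a, u, e, u, a; each is a nucleus, giving 6 syllables.
The fifth nucleus (vowel 5 from the left) is /u/.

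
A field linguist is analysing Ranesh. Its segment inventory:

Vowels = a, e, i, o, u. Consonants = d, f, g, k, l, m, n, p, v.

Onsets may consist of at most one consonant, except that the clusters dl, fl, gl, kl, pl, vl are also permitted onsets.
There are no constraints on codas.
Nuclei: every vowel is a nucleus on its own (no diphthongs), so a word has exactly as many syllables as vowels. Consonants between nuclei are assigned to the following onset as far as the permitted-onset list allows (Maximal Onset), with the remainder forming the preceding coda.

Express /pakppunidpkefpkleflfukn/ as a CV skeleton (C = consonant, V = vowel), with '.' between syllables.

The vowels are a, u, i, e, e, u — 6 nuclei, so 6 syllables.
σ1/σ2 boundary: /kpp/; trying suffixes from longest down, /p/ is the first permitted one, so coda /kp/ | onset /p/.
σ2/σ3 boundary: /n/ is a single consonant, so it becomes the next onset.
σ3/σ4 boundary: /dpk/ — longest licit onset from the right is /k/, leaving /dp/ as coda.
σ4/σ5 boundary: /fpkl/ — longest licit onset from the right is /kl/, leaving /fp/ as coda.
σ5/σ6 boundary: /flf/ splits as /fl/ + /f/ (/f/ is the longest suffix that is a licit onset).
Syllabification: pakp.pu.nidp.kefp.klefl.fukn.
Mapping each syllable to C/V: /pakp/ → CVCC, /pu/ → CV, /nidp/ → CVCC, /kefp/ → CVCC, /klefl/ → CCVCC, /fukn/ → CVCC.

CVCC.CV.CVCC.CVCC.CCVCC.CVCC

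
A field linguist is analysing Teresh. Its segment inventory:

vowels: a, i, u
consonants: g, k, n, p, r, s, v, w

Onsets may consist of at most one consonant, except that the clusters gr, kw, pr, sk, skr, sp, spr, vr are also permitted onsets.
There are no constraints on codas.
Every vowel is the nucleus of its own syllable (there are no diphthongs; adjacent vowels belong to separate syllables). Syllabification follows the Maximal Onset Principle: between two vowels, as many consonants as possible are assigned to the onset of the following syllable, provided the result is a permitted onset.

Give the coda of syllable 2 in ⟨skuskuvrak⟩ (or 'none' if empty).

none

Nuclei (vowels): u, u, a → 3 syllables.
V1 /u/ – V2 /u/: /sk/ is a licit onset in full, so it all attaches to the next syllable.
V2 /u/ – V3 /a/: /vr/ is a licit onset in full, so it all attaches to the next syllable.
Putting it together: sku.sku.vrak.
Syllable 2 is /sku/: onset /sk/, nucleus /u/, coda ∅.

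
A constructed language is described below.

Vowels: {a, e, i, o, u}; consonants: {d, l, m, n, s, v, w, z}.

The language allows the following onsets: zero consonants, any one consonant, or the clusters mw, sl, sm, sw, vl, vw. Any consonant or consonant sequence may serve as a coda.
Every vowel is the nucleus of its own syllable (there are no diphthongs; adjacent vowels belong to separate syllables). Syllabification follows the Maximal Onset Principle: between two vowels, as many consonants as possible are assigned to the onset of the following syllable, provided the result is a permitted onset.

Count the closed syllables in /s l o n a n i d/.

1

The vowels are o, a, i — 3 nuclei, so 3 syllables.
σ1/σ2 boundary: just /n/ — single C goes to the following onset.
σ2/σ3 boundary: /n/ is a single consonant, so it becomes the next onset.
Putting it together: slo.na.nid.
Classifying each syllable: /slo/ (open), /na/ (open), /nid/ (closed).
Closed syllables: 1.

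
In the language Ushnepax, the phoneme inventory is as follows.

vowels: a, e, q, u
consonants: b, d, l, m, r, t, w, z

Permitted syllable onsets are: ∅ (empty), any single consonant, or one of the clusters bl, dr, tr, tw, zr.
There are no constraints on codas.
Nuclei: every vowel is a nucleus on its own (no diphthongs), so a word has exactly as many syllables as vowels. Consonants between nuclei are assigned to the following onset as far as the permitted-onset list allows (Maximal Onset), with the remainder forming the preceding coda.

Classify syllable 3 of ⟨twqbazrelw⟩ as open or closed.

Vowels present: q, a, e; each is a nucleus, giving 3 syllables.
σ1/σ2 boundary: /b/ is a single consonant, so it becomes the next onset.
σ2/σ3 boundary: /zr/ is a licit onset in full, so it all attaches to the next syllable.
So the parse is twq.ba.zrelw.
Syllable 3 is /zrelw/ with coda /lw/, so it is closed.

closed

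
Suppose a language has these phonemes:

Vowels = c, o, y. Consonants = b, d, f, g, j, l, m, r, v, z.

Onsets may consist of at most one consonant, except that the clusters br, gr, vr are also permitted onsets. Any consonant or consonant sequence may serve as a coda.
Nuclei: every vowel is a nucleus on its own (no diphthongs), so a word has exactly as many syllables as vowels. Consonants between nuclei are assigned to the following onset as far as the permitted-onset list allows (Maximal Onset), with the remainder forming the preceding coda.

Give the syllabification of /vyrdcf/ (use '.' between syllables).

Vowels present: y, c; each is a nucleus, giving 2 syllables.
V1 /y/ – V2 /c/: /rd/ splits as /r/ + /d/ (/d/ is the longest suffix that is a licit onset).

vyr.dcf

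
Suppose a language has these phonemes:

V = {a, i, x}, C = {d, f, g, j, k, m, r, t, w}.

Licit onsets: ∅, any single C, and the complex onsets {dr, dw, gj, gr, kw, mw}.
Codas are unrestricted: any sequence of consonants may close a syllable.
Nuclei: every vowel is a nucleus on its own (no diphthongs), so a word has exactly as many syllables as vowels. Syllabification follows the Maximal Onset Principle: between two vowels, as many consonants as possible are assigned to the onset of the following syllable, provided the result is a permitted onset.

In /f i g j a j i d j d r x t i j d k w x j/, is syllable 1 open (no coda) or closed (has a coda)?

The vowels are i, a, i, x, i, x — 6 nuclei, so 6 syllables.
σ1/σ2 boundary: /gj/ is a licit onset in full, so it all attaches to the next syllable.
σ2/σ3 boundary: /j/ → onset of the next syllable (single consonants are always licit onsets).
σ3/σ4 boundary: cluster /djdr/ — the longest permitted-onset suffix is /dr/; onset = /dr/, preceding coda = /dj/.
σ4/σ5 boundary: just /t/ — single C goes to the following onset.
σ5/σ6 boundary: /jdkw/; trying suffixes from longest down, /kw/ is the first permitted one, so coda /jd/ | onset /kw/.
Syllabification: fi.gja.jidj.drx.tijd.kwxj.
Syllable 1 is /fi/; it ends in its nucleus with no coda, so it is open.

open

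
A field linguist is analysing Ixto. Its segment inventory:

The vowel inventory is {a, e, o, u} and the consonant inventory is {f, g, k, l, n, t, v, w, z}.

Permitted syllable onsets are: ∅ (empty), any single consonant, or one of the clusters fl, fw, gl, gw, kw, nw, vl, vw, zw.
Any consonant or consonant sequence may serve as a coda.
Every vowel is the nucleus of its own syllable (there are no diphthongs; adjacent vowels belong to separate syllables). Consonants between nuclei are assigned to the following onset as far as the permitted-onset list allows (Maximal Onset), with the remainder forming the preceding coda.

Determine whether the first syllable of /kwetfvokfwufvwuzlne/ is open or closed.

closed

Vowels present: e, o, u, u, e; each is a nucleus, giving 5 syllables.
Between /e/ (V1) and /o/ (V2): /tfv/ — longest licit onset from the right is /v/, leaving /tf/ as coda.
Between /o/ (V2) and /u/ (V3): /kfw/; trying suffixes from longest down, /fw/ is the first permitted one, so coda /k/ | onset /fw/.
Between /u/ (V3) and /u/ (V4): /fvw/ — longest licit onset from the right is /vw/, leaving /f/ as coda.
Between /u/ (V4) and /e/ (V5): /zln/ splits as /zl/ + /n/ (/n/ is the longest suffix that is a licit onset).
Result: kwetf.vok.fwuf.vwuzl.ne.
Syllable 1 is /kwetf/ with coda /tf/, so it is closed.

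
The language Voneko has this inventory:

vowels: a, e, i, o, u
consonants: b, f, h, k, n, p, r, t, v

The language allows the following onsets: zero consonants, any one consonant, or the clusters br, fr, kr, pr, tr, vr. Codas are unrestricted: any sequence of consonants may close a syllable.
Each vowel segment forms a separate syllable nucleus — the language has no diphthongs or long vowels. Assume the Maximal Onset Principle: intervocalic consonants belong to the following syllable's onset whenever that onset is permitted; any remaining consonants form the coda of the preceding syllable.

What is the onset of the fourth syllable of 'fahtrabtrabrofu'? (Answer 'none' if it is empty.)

br

Vowels present: a, a, a, o, u; each is a nucleus, giving 5 syllables.
Between /a/ (V1) and /a/ (V2): /htr/ splits as /h/ + /tr/ (/tr/ is the longest suffix that is a licit onset).
Between /a/ (V2) and /a/ (V3): /btr/; trying suffixes from longest down, /tr/ is the first permitted one, so coda /b/ | onset /tr/.
Between /a/ (V3) and /o/ (V4): cluster /br/ — /br/ is itself a permitted onset, so the whole cluster goes right; preceding coda = ∅.
Between /o/ (V4) and /u/ (V5): /f/ → onset of the next syllable (single consonants are always licit onsets).
So the parse is fah.trab.tra.bro.fu.
Syllable 4 is /bro/: onset /br/, nucleus /o/, coda ∅.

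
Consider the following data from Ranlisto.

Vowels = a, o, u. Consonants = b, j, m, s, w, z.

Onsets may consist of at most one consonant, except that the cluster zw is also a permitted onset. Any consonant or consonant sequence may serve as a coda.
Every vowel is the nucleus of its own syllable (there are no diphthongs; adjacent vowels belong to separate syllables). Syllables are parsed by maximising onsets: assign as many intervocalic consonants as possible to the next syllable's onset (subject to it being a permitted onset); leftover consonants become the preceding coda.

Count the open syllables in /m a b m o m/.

The vowels are a, o — 2 nuclei, so 2 syllables.
V1 /a/ – V2 /o/: /bm/ — longest licit onset from the right is /m/, leaving /b/ as coda.
Syllabification: mab.mom.
Classifying each syllable: /mab/ (closed), /mom/ (closed).
Open syllables: 0.

0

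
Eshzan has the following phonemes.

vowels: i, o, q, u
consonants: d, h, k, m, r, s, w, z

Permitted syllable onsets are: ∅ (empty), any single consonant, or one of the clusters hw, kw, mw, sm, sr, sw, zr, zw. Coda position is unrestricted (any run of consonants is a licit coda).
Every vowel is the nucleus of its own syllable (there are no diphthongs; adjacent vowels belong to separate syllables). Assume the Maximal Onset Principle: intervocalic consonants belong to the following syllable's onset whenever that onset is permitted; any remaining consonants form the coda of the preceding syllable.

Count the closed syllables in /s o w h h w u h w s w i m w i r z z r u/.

3

Vowels present: o, u, i, i, u; each is a nucleus, giving 5 syllables.
/o…u/ gap (V1→V2): /whhw/ splits as /wh/ + /hw/ (/hw/ is the longest suffix that is a licit onset).
/u…i/ gap (V2→V3): /hwsw/; trying suffixes from longest down, /sw/ is the first permitted one, so coda /hw/ | onset /sw/.
/i…i/ gap (V3→V4): cluster /mw/ — /mw/ is itself a permitted onset, so the whole cluster goes right; preceding coda = ∅.
/i…u/ gap (V4→V5): /rzzr/ — longest licit onset from the right is /zr/, leaving /rz/ as coda.
Syllabification: sowh.hwuhw.swi.mwirz.zru.
Classifying each syllable: /sowh/ (closed), /hwuhw/ (closed), /swi/ (open), /mwirz/ (closed), /zru/ (open).
Closed syllables: 3.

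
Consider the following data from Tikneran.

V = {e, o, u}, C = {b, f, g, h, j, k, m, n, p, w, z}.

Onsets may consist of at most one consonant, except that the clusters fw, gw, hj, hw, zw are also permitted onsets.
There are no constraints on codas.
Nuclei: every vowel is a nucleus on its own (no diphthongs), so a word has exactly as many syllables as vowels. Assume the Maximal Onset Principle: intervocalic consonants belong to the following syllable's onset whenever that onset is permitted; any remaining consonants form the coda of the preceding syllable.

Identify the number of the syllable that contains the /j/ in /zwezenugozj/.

Nuclei (vowels): e, e, u, o → 4 syllables.
Between /e/ (V1) and /e/ (V2): /z/ → onset of the next syllable (single consonants are always licit onsets).
Between /e/ (V2) and /u/ (V3): just /n/ — single C goes to the following onset.
Between /u/ (V3) and /o/ (V4): just /g/ — single C goes to the following onset.
Result: zwe.ze.nu.gozj.
The /j/ is in the coda of syllable 4 (/gozj/).

4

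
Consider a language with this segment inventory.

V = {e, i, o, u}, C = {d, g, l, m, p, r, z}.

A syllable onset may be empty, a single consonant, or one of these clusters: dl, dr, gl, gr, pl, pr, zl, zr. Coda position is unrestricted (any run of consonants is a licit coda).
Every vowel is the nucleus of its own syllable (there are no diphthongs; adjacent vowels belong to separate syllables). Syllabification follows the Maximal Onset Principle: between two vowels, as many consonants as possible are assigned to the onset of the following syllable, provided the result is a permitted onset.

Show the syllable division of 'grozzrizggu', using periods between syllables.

The vowels are o, i, u — 3 nuclei, so 3 syllables.
/o…i/ gap (V1→V2): /zzr/ splits as /z/ + /zr/ (/zr/ is the longest suffix that is a licit onset).
/i…u/ gap (V2→V3): /zgg/ — longest licit onset from the right is /g/, leaving /zg/ as coda.

groz.zrizg.gu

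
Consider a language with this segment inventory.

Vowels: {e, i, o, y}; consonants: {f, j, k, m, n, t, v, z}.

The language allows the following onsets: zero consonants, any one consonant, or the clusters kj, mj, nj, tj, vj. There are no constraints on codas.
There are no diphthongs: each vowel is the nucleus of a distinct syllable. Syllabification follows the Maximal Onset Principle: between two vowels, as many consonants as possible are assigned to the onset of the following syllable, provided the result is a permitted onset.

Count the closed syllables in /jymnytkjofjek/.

Nuclei (vowels): y, y, o, e → 4 syllables.
Between /y/ (V1) and /y/ (V2): /mn/; trying suffixes from longest down, /n/ is the first permitted one, so coda /m/ | onset /n/.
Between /y/ (V2) and /o/ (V3): /tkj/ — longest licit onset from the right is /kj/, leaving /t/ as coda.
Between /o/ (V3) and /e/ (V4): /fj/; trying suffixes from longest down, /j/ is the first permitted one, so coda /f/ | onset /j/.
Syllabification: jym.nyt.kjof.jek.
Classifying each syllable: /jym/ (closed), /nyt/ (closed), /kjof/ (closed), /jek/ (closed).
Closed syllables: 4.

4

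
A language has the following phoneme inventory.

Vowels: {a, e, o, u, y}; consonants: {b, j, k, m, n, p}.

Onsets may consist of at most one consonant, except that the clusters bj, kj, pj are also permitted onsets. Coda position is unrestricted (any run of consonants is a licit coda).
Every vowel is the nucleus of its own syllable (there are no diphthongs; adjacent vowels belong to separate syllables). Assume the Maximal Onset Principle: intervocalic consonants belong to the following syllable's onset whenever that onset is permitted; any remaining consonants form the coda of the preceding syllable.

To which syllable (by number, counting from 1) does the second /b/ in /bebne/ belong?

Vowels present: e, e; each is a nucleus, giving 2 syllables.
V1 /e/ – V2 /e/: /bn/ splits as /b/ + /n/ (/n/ is the longest suffix that is a licit onset).
Syllabification: beb.ne.
The second /b/ is in the coda of syllable 1 (/beb/).

1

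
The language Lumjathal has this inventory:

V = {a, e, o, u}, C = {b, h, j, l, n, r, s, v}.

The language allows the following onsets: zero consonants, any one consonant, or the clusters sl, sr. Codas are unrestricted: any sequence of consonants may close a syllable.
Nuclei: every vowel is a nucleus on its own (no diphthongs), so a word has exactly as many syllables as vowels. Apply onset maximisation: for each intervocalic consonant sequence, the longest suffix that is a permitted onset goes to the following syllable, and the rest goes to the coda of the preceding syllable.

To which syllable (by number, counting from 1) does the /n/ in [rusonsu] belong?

2

The vowels are u, o, u — 3 nuclei, so 3 syllables.
σ1/σ2 boundary: just /s/ — single C goes to the following onset.
σ2/σ3 boundary: /ns/ — longest licit onset from the right is /s/, leaving /n/ as coda.
Putting it together: ru.son.su.
The /n/ is in the coda of syllable 2 (/son/).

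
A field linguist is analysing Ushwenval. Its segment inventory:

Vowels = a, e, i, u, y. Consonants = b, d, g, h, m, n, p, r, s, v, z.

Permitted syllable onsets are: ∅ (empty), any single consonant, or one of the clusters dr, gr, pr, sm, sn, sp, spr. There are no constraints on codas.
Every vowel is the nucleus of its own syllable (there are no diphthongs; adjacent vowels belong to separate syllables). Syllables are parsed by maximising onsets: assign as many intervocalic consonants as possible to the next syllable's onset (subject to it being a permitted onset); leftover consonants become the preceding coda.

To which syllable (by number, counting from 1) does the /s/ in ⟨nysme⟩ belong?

2

Vowels present: y, e; each is a nucleus, giving 2 syllables.
σ1/σ2 boundary: /sm/ — entire cluster is a permitted onset → onset /sm/, coda ∅.
Result: ny.sme.
The /s/ is in the onset of syllable 2 (/sme/).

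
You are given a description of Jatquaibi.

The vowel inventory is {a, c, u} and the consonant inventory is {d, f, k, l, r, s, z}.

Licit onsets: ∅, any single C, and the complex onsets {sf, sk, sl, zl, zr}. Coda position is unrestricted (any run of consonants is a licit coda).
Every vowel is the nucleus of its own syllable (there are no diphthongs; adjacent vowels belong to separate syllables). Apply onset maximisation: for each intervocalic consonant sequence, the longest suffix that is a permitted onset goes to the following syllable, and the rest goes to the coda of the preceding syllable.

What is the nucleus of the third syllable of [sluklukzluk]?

Nuclei (vowels): u, u, u → 3 syllables.
The third nucleus (vowel 3 from the left) is /u/.

u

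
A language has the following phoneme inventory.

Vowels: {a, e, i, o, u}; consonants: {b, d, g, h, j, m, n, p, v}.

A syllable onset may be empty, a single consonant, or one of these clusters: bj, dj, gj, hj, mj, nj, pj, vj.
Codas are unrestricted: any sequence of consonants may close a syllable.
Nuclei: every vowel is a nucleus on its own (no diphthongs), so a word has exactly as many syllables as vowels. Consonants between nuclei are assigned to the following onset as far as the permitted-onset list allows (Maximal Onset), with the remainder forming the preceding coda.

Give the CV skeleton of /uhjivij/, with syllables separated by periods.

V.CCV.CVC

Nuclei (vowels): u, i, i → 3 syllables.
Between /u/ (V1) and /i/ (V2): /hj/ is a licit onset in full, so it all attaches to the next syllable.
Between /i/ (V2) and /i/ (V3): /v/ → onset of the next syllable (single consonants are always licit onsets).
Putting it together: u.hji.vij.
Mapping each syllable to C/V: /u/ → V, /hji/ → CCV, /vij/ → CVC.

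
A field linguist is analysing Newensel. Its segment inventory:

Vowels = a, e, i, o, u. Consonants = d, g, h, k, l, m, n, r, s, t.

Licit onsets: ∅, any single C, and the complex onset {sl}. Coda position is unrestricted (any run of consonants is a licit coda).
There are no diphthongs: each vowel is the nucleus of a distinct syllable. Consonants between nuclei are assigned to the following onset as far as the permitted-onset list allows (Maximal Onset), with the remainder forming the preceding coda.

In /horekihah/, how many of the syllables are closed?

1

Nuclei (vowels): o, e, i, a → 4 syllables.
V1 /o/ – V2 /e/: just /r/ — single C goes to the following onset.
V2 /e/ – V3 /i/: /k/ is a single consonant, so it becomes the next onset.
V3 /i/ – V4 /a/: just /h/ — single C goes to the following onset.
Result: ho.re.ki.hah.
Classifying each syllable: /ho/ (open), /re/ (open), /ki/ (open), /hah/ (closed).
Closed syllables: 1.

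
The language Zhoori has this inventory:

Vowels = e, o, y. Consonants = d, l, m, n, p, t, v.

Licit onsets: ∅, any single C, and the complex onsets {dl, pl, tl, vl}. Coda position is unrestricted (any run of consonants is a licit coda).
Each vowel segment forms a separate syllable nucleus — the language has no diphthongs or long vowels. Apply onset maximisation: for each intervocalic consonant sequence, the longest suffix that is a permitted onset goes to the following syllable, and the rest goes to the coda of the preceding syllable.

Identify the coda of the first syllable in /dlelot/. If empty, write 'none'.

Vowels present: e, o; each is a nucleus, giving 2 syllables.
/e…o/ gap (V1→V2): /l/ is a single consonant, so it becomes the next onset.
Result: dle.lot.
Syllable 1 is /dle/: onset /dl/, nucleus /e/, coda ∅.

none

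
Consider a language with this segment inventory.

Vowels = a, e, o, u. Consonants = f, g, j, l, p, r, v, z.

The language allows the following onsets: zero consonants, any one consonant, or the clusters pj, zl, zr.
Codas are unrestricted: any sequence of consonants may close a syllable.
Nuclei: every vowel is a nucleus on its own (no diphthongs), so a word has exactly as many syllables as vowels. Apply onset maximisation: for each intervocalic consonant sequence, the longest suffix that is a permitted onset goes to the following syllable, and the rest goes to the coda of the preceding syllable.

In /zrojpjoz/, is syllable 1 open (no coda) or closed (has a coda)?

The vowels are o, o — 2 nuclei, so 2 syllables.
/o…o/ gap (V1→V2): /jpj/ splits as /j/ + /pj/ (/pj/ is the longest suffix that is a licit onset).
Result: zroj.pjoz.
Syllable 1 is /zroj/ with coda /j/, so it is closed.

closed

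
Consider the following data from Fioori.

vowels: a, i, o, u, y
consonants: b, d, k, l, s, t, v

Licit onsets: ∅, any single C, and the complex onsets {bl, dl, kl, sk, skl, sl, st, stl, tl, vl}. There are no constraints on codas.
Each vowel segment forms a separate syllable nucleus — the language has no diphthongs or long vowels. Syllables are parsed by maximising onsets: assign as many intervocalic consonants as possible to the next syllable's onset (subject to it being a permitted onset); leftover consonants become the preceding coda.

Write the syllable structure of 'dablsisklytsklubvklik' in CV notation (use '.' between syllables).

CVCC.CV.CCCVC.CCCVCC.CCVC

Nuclei (vowels): a, i, y, u, i → 5 syllables.
Between /a/ (V1) and /i/ (V2): /bls/ — longest licit onset from the right is /s/, leaving /bl/ as coda.
Between /i/ (V2) and /y/ (V3): /skl/ — entire cluster is a permitted onset → onset /skl/, coda ∅.
Between /y/ (V3) and /u/ (V4): cluster /tskl/ — the longest permitted-onset suffix is /skl/; onset = /skl/, preceding coda = /t/.
Between /u/ (V4) and /i/ (V5): /bvkl/; trying suffixes from longest down, /kl/ is the first permitted one, so coda /bv/ | onset /kl/.
Result: dabl.si.sklyt.sklubv.klik.
Mapping each syllable to C/V: /dabl/ → CVCC, /si/ → CV, /sklyt/ → CCCVC, /sklubv/ → CCCVCC, /klik/ → CCVC.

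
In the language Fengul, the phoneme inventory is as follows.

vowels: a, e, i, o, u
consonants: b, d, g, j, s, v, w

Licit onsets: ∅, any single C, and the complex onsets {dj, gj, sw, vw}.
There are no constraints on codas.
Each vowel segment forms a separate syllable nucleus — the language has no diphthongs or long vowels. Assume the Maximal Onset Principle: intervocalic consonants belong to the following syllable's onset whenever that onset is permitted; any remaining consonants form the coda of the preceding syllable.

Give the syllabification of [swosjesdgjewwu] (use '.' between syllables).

swos.jesd.gjew.wu

The vowels are o, e, e, u — 4 nuclei, so 4 syllables.
/o…e/ gap (V1→V2): /sj/ splits as /s/ + /j/ (/j/ is the longest suffix that is a licit onset).
/e…e/ gap (V2→V3): /sdgj/ — longest licit onset from the right is /gj/, leaving /sd/ as coda.
/e…u/ gap (V3→V4): /ww/ — longest licit onset from the right is /w/, leaving /w/ as coda.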